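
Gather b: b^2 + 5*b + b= b^2 + 6*b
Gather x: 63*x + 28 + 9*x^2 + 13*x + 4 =9*x^2 + 76*x + 32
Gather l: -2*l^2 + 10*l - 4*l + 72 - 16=-2*l^2 + 6*l + 56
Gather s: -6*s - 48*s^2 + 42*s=-48*s^2 + 36*s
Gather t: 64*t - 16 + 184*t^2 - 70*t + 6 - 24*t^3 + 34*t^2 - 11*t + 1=-24*t^3 + 218*t^2 - 17*t - 9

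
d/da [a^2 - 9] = 2*a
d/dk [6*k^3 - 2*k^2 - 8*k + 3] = 18*k^2 - 4*k - 8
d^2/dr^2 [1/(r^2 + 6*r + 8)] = 2*(-r^2 - 6*r + 4*(r + 3)^2 - 8)/(r^2 + 6*r + 8)^3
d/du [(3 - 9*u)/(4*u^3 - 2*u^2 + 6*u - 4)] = 3*(12*u^3 - 9*u^2 + 2*u + 3)/(2*(4*u^6 - 4*u^5 + 13*u^4 - 14*u^3 + 13*u^2 - 12*u + 4))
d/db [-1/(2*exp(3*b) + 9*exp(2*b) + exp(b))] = (6*exp(2*b) + 18*exp(b) + 1)*exp(-b)/(2*exp(2*b) + 9*exp(b) + 1)^2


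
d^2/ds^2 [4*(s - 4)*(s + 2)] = 8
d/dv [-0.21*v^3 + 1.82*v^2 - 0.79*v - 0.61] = -0.63*v^2 + 3.64*v - 0.79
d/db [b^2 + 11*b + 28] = 2*b + 11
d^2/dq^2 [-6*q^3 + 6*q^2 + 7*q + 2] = 12 - 36*q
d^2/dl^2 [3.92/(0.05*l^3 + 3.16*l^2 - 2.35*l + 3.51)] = (-(1.176*l + 24.7744)*(0.05*l^3 + 3.16*l^2 - 2.35*l + 3.51) + 3.92*(0.15*l^2 + 6.32*l - 2.35)*(0.3*l^2 + 12.64*l - 4.7))/(0.05*l^3 + 3.16*l^2 - 2.35*l + 3.51)^3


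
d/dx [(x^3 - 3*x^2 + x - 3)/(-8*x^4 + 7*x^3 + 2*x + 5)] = ((3*x^2 - 6*x + 1)*(-8*x^4 + 7*x^3 + 2*x + 5) - (-32*x^3 + 21*x^2 + 2)*(x^3 - 3*x^2 + x - 3))/(-8*x^4 + 7*x^3 + 2*x + 5)^2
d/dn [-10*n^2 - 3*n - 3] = -20*n - 3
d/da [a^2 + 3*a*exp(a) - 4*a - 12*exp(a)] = 3*a*exp(a) + 2*a - 9*exp(a) - 4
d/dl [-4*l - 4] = -4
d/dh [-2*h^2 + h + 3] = 1 - 4*h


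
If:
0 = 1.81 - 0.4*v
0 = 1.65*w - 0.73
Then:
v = 4.52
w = 0.44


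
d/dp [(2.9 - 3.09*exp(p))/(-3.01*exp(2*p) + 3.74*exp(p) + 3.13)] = (-9.3009*exp(2*p) + 17.458*exp(p) - 20.5177)*exp(p)/(9.0601*exp(4*p) - 22.5148*exp(3*p) - 4.855*exp(2*p) + 23.4124*exp(p) + 9.7969)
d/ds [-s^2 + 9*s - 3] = 9 - 2*s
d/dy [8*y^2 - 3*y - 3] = 16*y - 3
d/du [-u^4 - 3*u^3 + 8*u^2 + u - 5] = -4*u^3 - 9*u^2 + 16*u + 1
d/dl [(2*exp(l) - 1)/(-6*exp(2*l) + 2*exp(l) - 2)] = (6*exp(2*l) - 6*exp(l) - 1)*exp(l)/(2*(9*exp(4*l) - 6*exp(3*l) + 7*exp(2*l) - 2*exp(l) + 1))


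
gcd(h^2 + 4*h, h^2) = h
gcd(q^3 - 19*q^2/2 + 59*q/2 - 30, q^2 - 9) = q - 3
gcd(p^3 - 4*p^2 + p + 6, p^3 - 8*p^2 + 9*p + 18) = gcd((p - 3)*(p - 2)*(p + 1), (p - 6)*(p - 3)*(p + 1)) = p^2 - 2*p - 3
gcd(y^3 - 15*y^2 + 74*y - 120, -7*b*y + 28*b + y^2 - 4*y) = y - 4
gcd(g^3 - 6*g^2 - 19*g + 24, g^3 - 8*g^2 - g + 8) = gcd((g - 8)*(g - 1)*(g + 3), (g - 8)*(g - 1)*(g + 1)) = g^2 - 9*g + 8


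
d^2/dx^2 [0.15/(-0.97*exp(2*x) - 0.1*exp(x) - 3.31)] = ((0.582*exp(x) + 0.015)*(0.97*exp(2*x) + 0.1*exp(x) + 3.31) - 0.15*(1.94*exp(x) + 0.1)*(3.88*exp(x) + 0.2)*exp(x))*exp(x)/(0.97*exp(2*x) + 0.1*exp(x) + 3.31)^3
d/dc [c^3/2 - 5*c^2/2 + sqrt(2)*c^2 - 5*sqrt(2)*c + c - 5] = 3*c^2/2 - 5*c + 2*sqrt(2)*c - 5*sqrt(2) + 1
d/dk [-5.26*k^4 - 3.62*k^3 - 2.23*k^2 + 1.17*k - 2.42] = -21.04*k^3 - 10.86*k^2 - 4.46*k + 1.17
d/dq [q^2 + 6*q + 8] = 2*q + 6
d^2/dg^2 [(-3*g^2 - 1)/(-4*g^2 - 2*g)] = (-6*g^3 + 12*g^2 + 6*g + 1)/(g^3*(8*g^3 + 12*g^2 + 6*g + 1))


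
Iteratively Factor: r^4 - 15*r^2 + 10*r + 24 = (r + 1)*(r^3 - r^2 - 14*r + 24) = (r - 2)*(r + 1)*(r^2 + r - 12) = (r - 2)*(r + 1)*(r + 4)*(r - 3)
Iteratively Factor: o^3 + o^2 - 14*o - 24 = (o + 2)*(o^2 - o - 12) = (o + 2)*(o + 3)*(o - 4)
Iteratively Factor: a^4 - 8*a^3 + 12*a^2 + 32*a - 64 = (a - 4)*(a^3 - 4*a^2 - 4*a + 16) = (a - 4)^2*(a^2 - 4) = (a - 4)^2*(a + 2)*(a - 2)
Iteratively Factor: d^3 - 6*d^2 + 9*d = (d - 3)*(d^2 - 3*d) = (d - 3)^2*(d)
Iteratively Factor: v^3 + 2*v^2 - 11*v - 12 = (v + 4)*(v^2 - 2*v - 3) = (v - 3)*(v + 4)*(v + 1)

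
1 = 1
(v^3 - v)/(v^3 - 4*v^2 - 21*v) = (1 - v^2)/(-v^2 + 4*v + 21)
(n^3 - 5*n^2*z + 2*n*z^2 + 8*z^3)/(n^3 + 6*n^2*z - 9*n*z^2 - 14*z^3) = (n - 4*z)/(n + 7*z)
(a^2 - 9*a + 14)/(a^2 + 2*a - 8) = (a - 7)/(a + 4)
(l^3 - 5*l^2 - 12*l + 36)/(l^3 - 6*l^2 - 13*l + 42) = (l - 6)/(l - 7)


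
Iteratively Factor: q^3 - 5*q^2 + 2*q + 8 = (q - 4)*(q^2 - q - 2) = (q - 4)*(q + 1)*(q - 2)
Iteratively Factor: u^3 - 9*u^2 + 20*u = (u)*(u^2 - 9*u + 20) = u*(u - 5)*(u - 4)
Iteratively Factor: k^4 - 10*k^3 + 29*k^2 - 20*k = (k - 5)*(k^3 - 5*k^2 + 4*k) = (k - 5)*(k - 4)*(k^2 - k) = (k - 5)*(k - 4)*(k - 1)*(k)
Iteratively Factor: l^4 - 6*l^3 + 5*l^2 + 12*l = (l - 4)*(l^3 - 2*l^2 - 3*l) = (l - 4)*(l + 1)*(l^2 - 3*l) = l*(l - 4)*(l + 1)*(l - 3)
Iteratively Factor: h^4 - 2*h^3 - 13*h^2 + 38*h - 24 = (h - 3)*(h^3 + h^2 - 10*h + 8) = (h - 3)*(h - 1)*(h^2 + 2*h - 8) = (h - 3)*(h - 2)*(h - 1)*(h + 4)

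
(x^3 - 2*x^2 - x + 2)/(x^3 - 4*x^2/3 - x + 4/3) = 3*(x - 2)/(3*x - 4)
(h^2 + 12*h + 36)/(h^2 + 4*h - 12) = (h + 6)/(h - 2)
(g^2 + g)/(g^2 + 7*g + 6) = g/(g + 6)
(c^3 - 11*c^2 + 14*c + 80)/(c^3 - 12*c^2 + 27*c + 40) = (c + 2)/(c + 1)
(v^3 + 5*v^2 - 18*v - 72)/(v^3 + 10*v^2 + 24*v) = (v^2 - v - 12)/(v*(v + 4))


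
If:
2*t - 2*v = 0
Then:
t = v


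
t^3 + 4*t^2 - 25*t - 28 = (t - 4)*(t + 1)*(t + 7)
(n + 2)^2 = n^2 + 4*n + 4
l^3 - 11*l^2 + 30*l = l*(l - 6)*(l - 5)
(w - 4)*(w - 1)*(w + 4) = w^3 - w^2 - 16*w + 16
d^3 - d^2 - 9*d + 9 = (d - 3)*(d - 1)*(d + 3)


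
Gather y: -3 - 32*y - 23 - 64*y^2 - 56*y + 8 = -64*y^2 - 88*y - 18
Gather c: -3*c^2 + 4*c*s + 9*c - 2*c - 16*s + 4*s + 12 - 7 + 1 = -3*c^2 + c*(4*s + 7) - 12*s + 6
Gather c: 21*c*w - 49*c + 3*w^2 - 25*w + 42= c*(21*w - 49) + 3*w^2 - 25*w + 42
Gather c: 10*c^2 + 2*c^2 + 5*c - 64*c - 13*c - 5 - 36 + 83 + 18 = 12*c^2 - 72*c + 60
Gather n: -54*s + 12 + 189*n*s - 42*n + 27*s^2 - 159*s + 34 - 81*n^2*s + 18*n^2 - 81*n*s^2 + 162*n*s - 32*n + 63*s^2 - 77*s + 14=n^2*(18 - 81*s) + n*(-81*s^2 + 351*s - 74) + 90*s^2 - 290*s + 60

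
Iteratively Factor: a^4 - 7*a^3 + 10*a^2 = (a - 5)*(a^3 - 2*a^2) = a*(a - 5)*(a^2 - 2*a) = a^2*(a - 5)*(a - 2)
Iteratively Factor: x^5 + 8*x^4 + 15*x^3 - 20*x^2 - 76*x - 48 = (x + 2)*(x^4 + 6*x^3 + 3*x^2 - 26*x - 24) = (x + 1)*(x + 2)*(x^3 + 5*x^2 - 2*x - 24) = (x + 1)*(x + 2)*(x + 4)*(x^2 + x - 6) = (x - 2)*(x + 1)*(x + 2)*(x + 4)*(x + 3)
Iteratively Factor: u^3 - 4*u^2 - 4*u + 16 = (u + 2)*(u^2 - 6*u + 8) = (u - 2)*(u + 2)*(u - 4)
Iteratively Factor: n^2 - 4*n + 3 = (n - 3)*(n - 1)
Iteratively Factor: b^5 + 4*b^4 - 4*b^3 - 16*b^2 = (b)*(b^4 + 4*b^3 - 4*b^2 - 16*b) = b*(b + 4)*(b^3 - 4*b) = b^2*(b + 4)*(b^2 - 4) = b^2*(b + 2)*(b + 4)*(b - 2)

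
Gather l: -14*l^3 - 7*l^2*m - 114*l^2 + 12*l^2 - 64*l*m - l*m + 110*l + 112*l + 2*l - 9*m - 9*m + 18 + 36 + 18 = -14*l^3 + l^2*(-7*m - 102) + l*(224 - 65*m) - 18*m + 72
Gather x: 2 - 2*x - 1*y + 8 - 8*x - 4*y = -10*x - 5*y + 10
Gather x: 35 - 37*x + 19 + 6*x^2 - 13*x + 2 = 6*x^2 - 50*x + 56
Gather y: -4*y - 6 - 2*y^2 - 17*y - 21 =-2*y^2 - 21*y - 27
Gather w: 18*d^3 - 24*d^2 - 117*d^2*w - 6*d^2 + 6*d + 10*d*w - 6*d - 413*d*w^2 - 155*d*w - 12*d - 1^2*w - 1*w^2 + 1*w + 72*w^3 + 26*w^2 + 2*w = 18*d^3 - 30*d^2 - 12*d + 72*w^3 + w^2*(25 - 413*d) + w*(-117*d^2 - 145*d + 2)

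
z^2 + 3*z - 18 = (z - 3)*(z + 6)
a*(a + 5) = a^2 + 5*a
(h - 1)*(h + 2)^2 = h^3 + 3*h^2 - 4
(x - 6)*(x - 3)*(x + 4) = x^3 - 5*x^2 - 18*x + 72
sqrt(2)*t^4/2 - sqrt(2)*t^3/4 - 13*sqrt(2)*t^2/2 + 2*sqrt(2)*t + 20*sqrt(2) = (t - 5/2)*(t - 2*sqrt(2))*(t + 2*sqrt(2))*(sqrt(2)*t/2 + sqrt(2))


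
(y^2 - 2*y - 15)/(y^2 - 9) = (y - 5)/(y - 3)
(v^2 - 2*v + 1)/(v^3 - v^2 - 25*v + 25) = (v - 1)/(v^2 - 25)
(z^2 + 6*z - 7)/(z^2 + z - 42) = (z - 1)/(z - 6)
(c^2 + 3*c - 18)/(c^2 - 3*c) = (c + 6)/c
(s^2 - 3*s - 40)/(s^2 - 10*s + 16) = (s + 5)/(s - 2)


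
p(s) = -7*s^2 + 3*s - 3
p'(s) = 3 - 14*s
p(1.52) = -14.61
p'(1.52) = -18.28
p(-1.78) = -30.52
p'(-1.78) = 27.92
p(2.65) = -44.21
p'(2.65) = -34.10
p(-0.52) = -6.45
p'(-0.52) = 10.28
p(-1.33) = -19.37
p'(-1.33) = 21.62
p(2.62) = -43.19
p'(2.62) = -33.68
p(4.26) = -117.25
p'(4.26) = -56.64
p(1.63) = -16.71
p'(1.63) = -19.82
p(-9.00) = -597.00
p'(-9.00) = 129.00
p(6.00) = -237.00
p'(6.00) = -81.00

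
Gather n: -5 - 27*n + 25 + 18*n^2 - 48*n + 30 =18*n^2 - 75*n + 50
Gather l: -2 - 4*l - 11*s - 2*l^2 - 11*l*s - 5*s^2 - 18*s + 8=-2*l^2 + l*(-11*s - 4) - 5*s^2 - 29*s + 6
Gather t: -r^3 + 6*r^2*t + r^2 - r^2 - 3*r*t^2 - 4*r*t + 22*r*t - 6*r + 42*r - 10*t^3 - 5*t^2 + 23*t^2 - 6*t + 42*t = -r^3 + 36*r - 10*t^3 + t^2*(18 - 3*r) + t*(6*r^2 + 18*r + 36)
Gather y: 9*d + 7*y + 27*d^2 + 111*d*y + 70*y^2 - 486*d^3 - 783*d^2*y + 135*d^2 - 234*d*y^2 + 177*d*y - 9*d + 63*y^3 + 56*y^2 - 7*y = -486*d^3 + 162*d^2 + 63*y^3 + y^2*(126 - 234*d) + y*(-783*d^2 + 288*d)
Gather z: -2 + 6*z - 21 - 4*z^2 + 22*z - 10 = -4*z^2 + 28*z - 33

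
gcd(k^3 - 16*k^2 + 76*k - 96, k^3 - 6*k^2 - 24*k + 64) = k^2 - 10*k + 16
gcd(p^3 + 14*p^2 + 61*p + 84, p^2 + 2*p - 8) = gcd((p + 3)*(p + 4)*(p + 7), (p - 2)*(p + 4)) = p + 4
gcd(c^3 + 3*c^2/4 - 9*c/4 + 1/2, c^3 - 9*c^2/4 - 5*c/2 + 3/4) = c - 1/4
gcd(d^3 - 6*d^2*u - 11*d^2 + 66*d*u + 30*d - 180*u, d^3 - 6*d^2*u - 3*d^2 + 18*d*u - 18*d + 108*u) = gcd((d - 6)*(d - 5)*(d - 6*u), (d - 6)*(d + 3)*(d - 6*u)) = -d^2 + 6*d*u + 6*d - 36*u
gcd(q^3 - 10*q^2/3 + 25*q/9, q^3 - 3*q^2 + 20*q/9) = q^2 - 5*q/3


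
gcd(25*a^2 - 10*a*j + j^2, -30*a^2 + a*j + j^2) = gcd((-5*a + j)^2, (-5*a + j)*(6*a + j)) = 5*a - j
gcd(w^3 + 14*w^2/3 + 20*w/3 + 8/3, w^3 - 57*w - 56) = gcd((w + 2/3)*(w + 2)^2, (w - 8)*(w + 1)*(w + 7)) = 1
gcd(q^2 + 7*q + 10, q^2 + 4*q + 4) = q + 2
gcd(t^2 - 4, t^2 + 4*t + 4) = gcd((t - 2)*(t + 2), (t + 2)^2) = t + 2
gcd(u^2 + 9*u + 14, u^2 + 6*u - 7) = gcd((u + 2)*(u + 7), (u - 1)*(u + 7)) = u + 7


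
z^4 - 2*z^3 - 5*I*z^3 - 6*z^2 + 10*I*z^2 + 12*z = z*(z - 2)*(z - 3*I)*(z - 2*I)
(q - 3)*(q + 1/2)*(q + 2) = q^3 - q^2/2 - 13*q/2 - 3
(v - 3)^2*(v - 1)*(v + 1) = v^4 - 6*v^3 + 8*v^2 + 6*v - 9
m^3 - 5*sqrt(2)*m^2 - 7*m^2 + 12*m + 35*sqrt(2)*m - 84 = (m - 7)*(m - 3*sqrt(2))*(m - 2*sqrt(2))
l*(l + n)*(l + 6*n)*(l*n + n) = l^4*n + 7*l^3*n^2 + l^3*n + 6*l^2*n^3 + 7*l^2*n^2 + 6*l*n^3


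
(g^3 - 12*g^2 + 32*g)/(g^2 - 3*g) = (g^2 - 12*g + 32)/(g - 3)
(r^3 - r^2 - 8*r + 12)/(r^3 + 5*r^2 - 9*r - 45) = (r^2 - 4*r + 4)/(r^2 + 2*r - 15)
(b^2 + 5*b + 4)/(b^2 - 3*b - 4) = (b + 4)/(b - 4)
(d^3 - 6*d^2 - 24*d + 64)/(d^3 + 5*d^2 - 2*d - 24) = (d - 8)/(d + 3)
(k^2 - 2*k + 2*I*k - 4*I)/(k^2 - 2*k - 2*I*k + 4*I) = (k + 2*I)/(k - 2*I)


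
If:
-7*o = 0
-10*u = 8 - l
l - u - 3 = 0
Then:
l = 22/9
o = 0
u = -5/9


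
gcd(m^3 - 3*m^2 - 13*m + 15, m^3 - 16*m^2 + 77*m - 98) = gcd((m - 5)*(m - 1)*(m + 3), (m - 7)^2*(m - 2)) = 1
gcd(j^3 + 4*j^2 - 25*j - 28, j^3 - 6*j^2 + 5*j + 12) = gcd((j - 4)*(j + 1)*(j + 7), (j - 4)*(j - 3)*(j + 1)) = j^2 - 3*j - 4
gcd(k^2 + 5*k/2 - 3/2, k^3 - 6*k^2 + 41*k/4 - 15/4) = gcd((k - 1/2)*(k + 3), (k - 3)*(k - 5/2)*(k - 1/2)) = k - 1/2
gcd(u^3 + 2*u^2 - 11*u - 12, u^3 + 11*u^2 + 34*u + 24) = u^2 + 5*u + 4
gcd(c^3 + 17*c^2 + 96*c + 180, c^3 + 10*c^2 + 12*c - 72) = c^2 + 12*c + 36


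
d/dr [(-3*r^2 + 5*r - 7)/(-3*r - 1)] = (9*r^2 + 6*r - 26)/(9*r^2 + 6*r + 1)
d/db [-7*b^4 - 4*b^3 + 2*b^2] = 4*b*(-7*b^2 - 3*b + 1)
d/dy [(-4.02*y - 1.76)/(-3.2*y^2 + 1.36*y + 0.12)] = (-12.864*y^2 - 11.264*y + 1.9112)/(10.24*y^4 - 8.704*y^3 + 1.0816*y^2 + 0.3264*y + 0.0144)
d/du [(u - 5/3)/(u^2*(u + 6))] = (-2*u^2 - u + 20)/(u^3*(u^2 + 12*u + 36))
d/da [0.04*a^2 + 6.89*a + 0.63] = 0.08*a + 6.89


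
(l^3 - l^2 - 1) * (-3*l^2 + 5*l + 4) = -3*l^5 + 8*l^4 - l^3 - l^2 - 5*l - 4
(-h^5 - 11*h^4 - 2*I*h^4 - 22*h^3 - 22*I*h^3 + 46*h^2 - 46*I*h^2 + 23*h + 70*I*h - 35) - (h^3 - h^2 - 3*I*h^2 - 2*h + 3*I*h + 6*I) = -h^5 - 11*h^4 - 2*I*h^4 - 23*h^3 - 22*I*h^3 + 47*h^2 - 43*I*h^2 + 25*h + 67*I*h - 35 - 6*I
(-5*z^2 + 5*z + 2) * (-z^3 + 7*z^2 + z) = 5*z^5 - 40*z^4 + 28*z^3 + 19*z^2 + 2*z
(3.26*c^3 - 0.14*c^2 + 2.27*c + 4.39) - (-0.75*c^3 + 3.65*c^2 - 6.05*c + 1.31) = 4.01*c^3 - 3.79*c^2 + 8.32*c + 3.08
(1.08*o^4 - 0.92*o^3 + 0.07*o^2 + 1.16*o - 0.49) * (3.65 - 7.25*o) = -7.83*o^5 + 10.612*o^4 - 3.8655*o^3 - 8.1545*o^2 + 7.7865*o - 1.7885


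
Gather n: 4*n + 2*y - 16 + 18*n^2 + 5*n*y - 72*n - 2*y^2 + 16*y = 18*n^2 + n*(5*y - 68) - 2*y^2 + 18*y - 16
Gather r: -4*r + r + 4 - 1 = 3 - 3*r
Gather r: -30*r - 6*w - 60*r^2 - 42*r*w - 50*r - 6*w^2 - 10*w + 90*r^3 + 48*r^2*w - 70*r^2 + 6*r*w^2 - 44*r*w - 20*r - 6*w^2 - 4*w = 90*r^3 + r^2*(48*w - 130) + r*(6*w^2 - 86*w - 100) - 12*w^2 - 20*w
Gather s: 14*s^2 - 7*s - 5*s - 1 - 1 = 14*s^2 - 12*s - 2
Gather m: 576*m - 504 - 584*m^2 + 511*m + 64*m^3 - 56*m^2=64*m^3 - 640*m^2 + 1087*m - 504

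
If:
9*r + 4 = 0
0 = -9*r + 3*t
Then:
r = -4/9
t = -4/3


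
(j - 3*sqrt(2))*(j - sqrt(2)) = j^2 - 4*sqrt(2)*j + 6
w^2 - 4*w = w*(w - 4)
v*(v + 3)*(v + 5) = v^3 + 8*v^2 + 15*v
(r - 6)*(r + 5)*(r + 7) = r^3 + 6*r^2 - 37*r - 210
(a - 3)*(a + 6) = a^2 + 3*a - 18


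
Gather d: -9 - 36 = -45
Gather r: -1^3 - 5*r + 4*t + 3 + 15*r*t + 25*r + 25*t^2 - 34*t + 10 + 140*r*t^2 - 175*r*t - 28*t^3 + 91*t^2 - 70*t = r*(140*t^2 - 160*t + 20) - 28*t^3 + 116*t^2 - 100*t + 12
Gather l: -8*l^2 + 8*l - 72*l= -8*l^2 - 64*l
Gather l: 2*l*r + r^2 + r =2*l*r + r^2 + r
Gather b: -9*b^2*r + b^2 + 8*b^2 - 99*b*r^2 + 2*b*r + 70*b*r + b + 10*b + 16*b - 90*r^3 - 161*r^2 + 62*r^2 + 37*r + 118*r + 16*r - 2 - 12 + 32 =b^2*(9 - 9*r) + b*(-99*r^2 + 72*r + 27) - 90*r^3 - 99*r^2 + 171*r + 18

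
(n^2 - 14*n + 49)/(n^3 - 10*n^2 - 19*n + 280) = (n - 7)/(n^2 - 3*n - 40)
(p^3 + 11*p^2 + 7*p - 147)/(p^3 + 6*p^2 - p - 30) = (p^3 + 11*p^2 + 7*p - 147)/(p^3 + 6*p^2 - p - 30)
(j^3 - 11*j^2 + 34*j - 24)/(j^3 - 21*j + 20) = (j - 6)/(j + 5)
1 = 1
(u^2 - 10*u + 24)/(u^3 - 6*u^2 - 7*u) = (-u^2 + 10*u - 24)/(u*(-u^2 + 6*u + 7))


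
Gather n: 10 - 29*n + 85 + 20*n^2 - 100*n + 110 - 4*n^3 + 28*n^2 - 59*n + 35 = -4*n^3 + 48*n^2 - 188*n + 240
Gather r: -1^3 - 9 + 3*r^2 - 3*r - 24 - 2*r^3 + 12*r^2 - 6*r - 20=-2*r^3 + 15*r^2 - 9*r - 54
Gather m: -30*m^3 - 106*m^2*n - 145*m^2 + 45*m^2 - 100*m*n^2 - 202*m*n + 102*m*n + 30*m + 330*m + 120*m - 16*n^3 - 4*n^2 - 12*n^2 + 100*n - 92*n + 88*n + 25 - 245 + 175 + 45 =-30*m^3 + m^2*(-106*n - 100) + m*(-100*n^2 - 100*n + 480) - 16*n^3 - 16*n^2 + 96*n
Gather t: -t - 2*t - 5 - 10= -3*t - 15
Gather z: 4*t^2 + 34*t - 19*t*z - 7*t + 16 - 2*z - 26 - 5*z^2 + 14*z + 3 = 4*t^2 + 27*t - 5*z^2 + z*(12 - 19*t) - 7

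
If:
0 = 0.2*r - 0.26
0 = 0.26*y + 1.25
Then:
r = 1.30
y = -4.81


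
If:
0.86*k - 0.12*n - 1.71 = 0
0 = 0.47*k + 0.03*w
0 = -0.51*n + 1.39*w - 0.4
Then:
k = 0.27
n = -12.31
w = -4.23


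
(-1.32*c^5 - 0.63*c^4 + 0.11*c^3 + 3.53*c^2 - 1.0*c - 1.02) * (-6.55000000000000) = 8.646*c^5 + 4.1265*c^4 - 0.7205*c^3 - 23.1215*c^2 + 6.55*c + 6.681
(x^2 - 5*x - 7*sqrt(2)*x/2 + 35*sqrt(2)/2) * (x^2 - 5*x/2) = x^4 - 15*x^3/2 - 7*sqrt(2)*x^3/2 + 25*x^2/2 + 105*sqrt(2)*x^2/4 - 175*sqrt(2)*x/4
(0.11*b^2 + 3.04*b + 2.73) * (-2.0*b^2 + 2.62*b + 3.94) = -0.22*b^4 - 5.7918*b^3 + 2.9382*b^2 + 19.1302*b + 10.7562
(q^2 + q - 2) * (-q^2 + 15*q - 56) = -q^4 + 14*q^3 - 39*q^2 - 86*q + 112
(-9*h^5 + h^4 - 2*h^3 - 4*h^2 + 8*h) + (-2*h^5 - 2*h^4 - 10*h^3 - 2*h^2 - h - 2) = -11*h^5 - h^4 - 12*h^3 - 6*h^2 + 7*h - 2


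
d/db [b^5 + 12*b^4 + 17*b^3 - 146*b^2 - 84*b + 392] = 5*b^4 + 48*b^3 + 51*b^2 - 292*b - 84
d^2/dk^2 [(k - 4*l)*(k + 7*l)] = 2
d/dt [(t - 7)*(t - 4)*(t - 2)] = 3*t^2 - 26*t + 50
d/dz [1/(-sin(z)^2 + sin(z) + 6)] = (2*sin(z) - 1)*cos(z)/(sin(z) + cos(z)^2 + 5)^2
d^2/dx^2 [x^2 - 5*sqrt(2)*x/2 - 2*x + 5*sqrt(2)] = 2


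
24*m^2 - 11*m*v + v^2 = (-8*m + v)*(-3*m + v)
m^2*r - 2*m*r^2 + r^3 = r*(-m + r)^2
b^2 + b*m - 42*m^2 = (b - 6*m)*(b + 7*m)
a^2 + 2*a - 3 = (a - 1)*(a + 3)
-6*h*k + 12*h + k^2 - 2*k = (-6*h + k)*(k - 2)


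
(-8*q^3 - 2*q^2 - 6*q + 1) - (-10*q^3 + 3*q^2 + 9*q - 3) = 2*q^3 - 5*q^2 - 15*q + 4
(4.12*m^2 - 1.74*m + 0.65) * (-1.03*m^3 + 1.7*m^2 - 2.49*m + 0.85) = -4.2436*m^5 + 8.7962*m^4 - 13.8863*m^3 + 8.9396*m^2 - 3.0975*m + 0.5525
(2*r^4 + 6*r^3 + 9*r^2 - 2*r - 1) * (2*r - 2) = 4*r^5 + 8*r^4 + 6*r^3 - 22*r^2 + 2*r + 2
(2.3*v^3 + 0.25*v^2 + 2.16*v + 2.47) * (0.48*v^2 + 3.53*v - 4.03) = 1.104*v^5 + 8.239*v^4 - 7.3497*v^3 + 7.8029*v^2 + 0.0143000000000004*v - 9.9541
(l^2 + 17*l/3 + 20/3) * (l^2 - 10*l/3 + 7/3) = l^4 + 7*l^3/3 - 89*l^2/9 - 9*l + 140/9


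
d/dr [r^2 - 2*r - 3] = 2*r - 2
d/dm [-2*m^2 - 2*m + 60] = -4*m - 2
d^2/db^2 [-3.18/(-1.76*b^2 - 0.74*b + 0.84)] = (-19.700736*b^2 - 8.283264*b + 3.18*(3.52*b + 0.74)*(7.04*b + 1.48) + 9.402624)/(1.76*b^2 + 0.74*b - 0.84)^3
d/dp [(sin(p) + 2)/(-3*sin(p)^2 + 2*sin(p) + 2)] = (3*sin(p)^2 + 12*sin(p) - 2)*cos(p)/(3*sin(p)^2 - 2*sin(p) - 2)^2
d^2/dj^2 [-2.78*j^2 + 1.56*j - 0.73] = -5.56000000000000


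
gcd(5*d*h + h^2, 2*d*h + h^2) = h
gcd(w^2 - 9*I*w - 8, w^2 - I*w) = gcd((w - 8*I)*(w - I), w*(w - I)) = w - I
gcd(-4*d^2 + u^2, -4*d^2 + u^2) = -4*d^2 + u^2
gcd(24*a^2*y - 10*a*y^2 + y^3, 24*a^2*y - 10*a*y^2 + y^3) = 24*a^2*y - 10*a*y^2 + y^3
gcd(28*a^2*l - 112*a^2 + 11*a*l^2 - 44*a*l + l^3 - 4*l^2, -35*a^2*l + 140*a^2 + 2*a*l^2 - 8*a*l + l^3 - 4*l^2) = 7*a*l - 28*a + l^2 - 4*l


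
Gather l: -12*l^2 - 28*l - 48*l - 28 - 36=-12*l^2 - 76*l - 64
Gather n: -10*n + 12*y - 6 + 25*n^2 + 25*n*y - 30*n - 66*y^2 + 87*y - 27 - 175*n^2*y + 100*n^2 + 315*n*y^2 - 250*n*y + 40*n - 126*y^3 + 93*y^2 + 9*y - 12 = n^2*(125 - 175*y) + n*(315*y^2 - 225*y) - 126*y^3 + 27*y^2 + 108*y - 45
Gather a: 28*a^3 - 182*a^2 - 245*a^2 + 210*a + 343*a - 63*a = 28*a^3 - 427*a^2 + 490*a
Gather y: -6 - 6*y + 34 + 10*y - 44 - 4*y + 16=0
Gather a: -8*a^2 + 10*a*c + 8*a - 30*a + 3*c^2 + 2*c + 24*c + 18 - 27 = -8*a^2 + a*(10*c - 22) + 3*c^2 + 26*c - 9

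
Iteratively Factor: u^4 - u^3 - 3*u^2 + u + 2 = (u - 1)*(u^3 - 3*u - 2) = (u - 1)*(u + 1)*(u^2 - u - 2) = (u - 1)*(u + 1)^2*(u - 2)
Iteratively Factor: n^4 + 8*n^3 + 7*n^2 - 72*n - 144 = (n + 4)*(n^3 + 4*n^2 - 9*n - 36) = (n - 3)*(n + 4)*(n^2 + 7*n + 12) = (n - 3)*(n + 3)*(n + 4)*(n + 4)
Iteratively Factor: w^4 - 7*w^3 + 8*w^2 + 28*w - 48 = (w + 2)*(w^3 - 9*w^2 + 26*w - 24) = (w - 4)*(w + 2)*(w^2 - 5*w + 6) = (w - 4)*(w - 3)*(w + 2)*(w - 2)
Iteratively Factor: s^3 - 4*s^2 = (s - 4)*(s^2) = s*(s - 4)*(s)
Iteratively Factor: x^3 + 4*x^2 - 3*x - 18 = (x + 3)*(x^2 + x - 6) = (x - 2)*(x + 3)*(x + 3)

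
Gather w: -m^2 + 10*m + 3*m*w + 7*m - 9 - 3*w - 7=-m^2 + 17*m + w*(3*m - 3) - 16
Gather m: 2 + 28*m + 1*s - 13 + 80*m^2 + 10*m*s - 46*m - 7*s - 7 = 80*m^2 + m*(10*s - 18) - 6*s - 18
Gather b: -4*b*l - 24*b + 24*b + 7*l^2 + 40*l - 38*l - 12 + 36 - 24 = -4*b*l + 7*l^2 + 2*l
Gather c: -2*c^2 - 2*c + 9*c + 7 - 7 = -2*c^2 + 7*c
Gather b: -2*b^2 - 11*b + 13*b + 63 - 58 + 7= -2*b^2 + 2*b + 12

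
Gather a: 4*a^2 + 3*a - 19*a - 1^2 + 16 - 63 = 4*a^2 - 16*a - 48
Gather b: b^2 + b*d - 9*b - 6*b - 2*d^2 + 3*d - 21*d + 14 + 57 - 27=b^2 + b*(d - 15) - 2*d^2 - 18*d + 44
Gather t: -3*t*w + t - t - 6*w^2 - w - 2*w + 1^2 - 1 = -3*t*w - 6*w^2 - 3*w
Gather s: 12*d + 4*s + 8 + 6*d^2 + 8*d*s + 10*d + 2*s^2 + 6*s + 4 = 6*d^2 + 22*d + 2*s^2 + s*(8*d + 10) + 12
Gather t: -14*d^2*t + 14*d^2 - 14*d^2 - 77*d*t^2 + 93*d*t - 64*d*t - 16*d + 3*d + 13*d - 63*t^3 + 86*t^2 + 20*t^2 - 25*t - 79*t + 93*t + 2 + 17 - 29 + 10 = -63*t^3 + t^2*(106 - 77*d) + t*(-14*d^2 + 29*d - 11)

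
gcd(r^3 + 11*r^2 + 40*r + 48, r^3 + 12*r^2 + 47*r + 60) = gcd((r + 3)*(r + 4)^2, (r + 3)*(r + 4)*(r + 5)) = r^2 + 7*r + 12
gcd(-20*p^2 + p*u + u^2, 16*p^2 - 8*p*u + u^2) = 4*p - u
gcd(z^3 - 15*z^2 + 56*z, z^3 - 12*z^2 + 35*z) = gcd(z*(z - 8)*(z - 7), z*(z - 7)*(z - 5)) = z^2 - 7*z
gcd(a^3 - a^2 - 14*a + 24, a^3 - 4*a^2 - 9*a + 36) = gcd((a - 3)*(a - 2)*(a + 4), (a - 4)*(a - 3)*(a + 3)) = a - 3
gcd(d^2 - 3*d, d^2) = d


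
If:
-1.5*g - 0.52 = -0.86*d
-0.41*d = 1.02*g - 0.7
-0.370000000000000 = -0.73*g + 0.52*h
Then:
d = 1.06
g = 0.26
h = -0.35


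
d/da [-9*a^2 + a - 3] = 1 - 18*a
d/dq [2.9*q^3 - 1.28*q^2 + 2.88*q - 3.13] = 8.7*q^2 - 2.56*q + 2.88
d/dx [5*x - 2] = 5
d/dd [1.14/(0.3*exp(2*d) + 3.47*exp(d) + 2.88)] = (-0.684*exp(d) - 3.9558)*exp(d)/(0.3*exp(2*d) + 3.47*exp(d) + 2.88)^2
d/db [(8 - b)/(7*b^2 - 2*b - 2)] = (7*b^2 - 112*b + 18)/(49*b^4 - 28*b^3 - 24*b^2 + 8*b + 4)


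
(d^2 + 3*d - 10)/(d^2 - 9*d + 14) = (d + 5)/(d - 7)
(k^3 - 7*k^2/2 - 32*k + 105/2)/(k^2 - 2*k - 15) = (-2*k^3 + 7*k^2 + 64*k - 105)/(2*(-k^2 + 2*k + 15))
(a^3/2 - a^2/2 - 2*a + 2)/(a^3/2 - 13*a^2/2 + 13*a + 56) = (a^2 - 3*a + 2)/(a^2 - 15*a + 56)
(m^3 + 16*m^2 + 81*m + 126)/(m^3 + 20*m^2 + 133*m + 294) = (m + 3)/(m + 7)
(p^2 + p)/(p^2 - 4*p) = (p + 1)/(p - 4)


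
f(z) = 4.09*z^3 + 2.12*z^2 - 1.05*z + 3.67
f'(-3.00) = 96.66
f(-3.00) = -84.53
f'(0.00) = -1.05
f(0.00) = 3.67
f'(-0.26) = -1.32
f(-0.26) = 4.01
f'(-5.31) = 322.40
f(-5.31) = -543.34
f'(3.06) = 126.82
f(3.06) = 137.50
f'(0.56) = 5.17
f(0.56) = 4.47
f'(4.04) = 216.35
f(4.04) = 303.72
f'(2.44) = 82.35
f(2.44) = 73.14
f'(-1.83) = 32.28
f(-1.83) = -12.37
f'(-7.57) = 669.98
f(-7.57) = -1641.13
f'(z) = 12.27*z^2 + 4.24*z - 1.05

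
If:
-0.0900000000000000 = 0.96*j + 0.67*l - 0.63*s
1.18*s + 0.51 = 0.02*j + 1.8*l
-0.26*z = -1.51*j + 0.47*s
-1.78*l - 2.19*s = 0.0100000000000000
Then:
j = -0.32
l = 0.19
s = -0.16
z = -1.61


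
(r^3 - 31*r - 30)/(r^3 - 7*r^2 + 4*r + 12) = (r + 5)/(r - 2)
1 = 1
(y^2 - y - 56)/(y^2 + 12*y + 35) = (y - 8)/(y + 5)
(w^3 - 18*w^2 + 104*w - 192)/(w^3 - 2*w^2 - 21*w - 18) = (w^2 - 12*w + 32)/(w^2 + 4*w + 3)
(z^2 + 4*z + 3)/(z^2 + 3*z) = (z + 1)/z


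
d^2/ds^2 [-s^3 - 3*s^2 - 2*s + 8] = -6*s - 6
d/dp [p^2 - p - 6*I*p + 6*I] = 2*p - 1 - 6*I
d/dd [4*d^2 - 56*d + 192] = 8*d - 56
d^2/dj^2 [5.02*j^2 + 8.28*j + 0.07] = 10.0400000000000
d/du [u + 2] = 1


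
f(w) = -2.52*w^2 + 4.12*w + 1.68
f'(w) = 4.12 - 5.04*w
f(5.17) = -44.38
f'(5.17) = -21.94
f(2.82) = -6.74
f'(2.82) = -10.09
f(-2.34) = -21.76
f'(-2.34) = 15.91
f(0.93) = 3.33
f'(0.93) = -0.57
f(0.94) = 3.33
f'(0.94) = -0.62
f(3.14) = -10.23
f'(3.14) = -11.71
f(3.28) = -11.92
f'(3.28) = -12.41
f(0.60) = 3.24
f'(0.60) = 1.10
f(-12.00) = -410.64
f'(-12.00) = 64.60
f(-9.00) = -239.52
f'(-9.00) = 49.48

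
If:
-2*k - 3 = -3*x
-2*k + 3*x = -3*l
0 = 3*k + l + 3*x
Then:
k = -2/5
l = -1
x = 11/15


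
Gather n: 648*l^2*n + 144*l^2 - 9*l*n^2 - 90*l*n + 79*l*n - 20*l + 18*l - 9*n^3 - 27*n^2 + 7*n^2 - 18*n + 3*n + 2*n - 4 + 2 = 144*l^2 - 2*l - 9*n^3 + n^2*(-9*l - 20) + n*(648*l^2 - 11*l - 13) - 2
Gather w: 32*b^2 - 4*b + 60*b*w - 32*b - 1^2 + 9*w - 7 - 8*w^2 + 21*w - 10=32*b^2 - 36*b - 8*w^2 + w*(60*b + 30) - 18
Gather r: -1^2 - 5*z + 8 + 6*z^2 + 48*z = 6*z^2 + 43*z + 7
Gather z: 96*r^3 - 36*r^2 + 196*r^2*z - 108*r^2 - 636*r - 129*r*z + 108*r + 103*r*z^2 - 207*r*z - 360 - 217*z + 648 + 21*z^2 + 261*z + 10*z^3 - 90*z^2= 96*r^3 - 144*r^2 - 528*r + 10*z^3 + z^2*(103*r - 69) + z*(196*r^2 - 336*r + 44) + 288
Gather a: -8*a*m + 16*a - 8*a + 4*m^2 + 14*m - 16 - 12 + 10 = a*(8 - 8*m) + 4*m^2 + 14*m - 18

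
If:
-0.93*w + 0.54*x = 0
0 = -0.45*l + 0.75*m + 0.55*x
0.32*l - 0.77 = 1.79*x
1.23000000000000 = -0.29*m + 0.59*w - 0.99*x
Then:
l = -4.14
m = -1.63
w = -0.68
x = -1.17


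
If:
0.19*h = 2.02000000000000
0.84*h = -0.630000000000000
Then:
No Solution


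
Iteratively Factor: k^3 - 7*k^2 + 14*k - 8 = (k - 2)*(k^2 - 5*k + 4) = (k - 4)*(k - 2)*(k - 1)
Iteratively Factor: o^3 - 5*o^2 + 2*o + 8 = (o + 1)*(o^2 - 6*o + 8) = (o - 2)*(o + 1)*(o - 4)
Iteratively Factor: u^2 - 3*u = (u - 3)*(u)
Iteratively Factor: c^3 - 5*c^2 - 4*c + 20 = (c + 2)*(c^2 - 7*c + 10) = (c - 5)*(c + 2)*(c - 2)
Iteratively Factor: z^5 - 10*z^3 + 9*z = (z - 1)*(z^4 + z^3 - 9*z^2 - 9*z) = z*(z - 1)*(z^3 + z^2 - 9*z - 9) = z*(z - 1)*(z + 3)*(z^2 - 2*z - 3) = z*(z - 3)*(z - 1)*(z + 3)*(z + 1)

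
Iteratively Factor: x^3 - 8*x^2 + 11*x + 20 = (x - 4)*(x^2 - 4*x - 5) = (x - 5)*(x - 4)*(x + 1)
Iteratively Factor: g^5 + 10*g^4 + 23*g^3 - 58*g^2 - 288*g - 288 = (g + 3)*(g^4 + 7*g^3 + 2*g^2 - 64*g - 96) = (g + 3)*(g + 4)*(g^3 + 3*g^2 - 10*g - 24) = (g + 3)*(g + 4)^2*(g^2 - g - 6) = (g - 3)*(g + 3)*(g + 4)^2*(g + 2)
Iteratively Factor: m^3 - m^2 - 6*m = (m - 3)*(m^2 + 2*m) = m*(m - 3)*(m + 2)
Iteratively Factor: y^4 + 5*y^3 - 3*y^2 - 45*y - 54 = (y - 3)*(y^3 + 8*y^2 + 21*y + 18) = (y - 3)*(y + 3)*(y^2 + 5*y + 6) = (y - 3)*(y + 3)^2*(y + 2)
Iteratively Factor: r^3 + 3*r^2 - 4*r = (r - 1)*(r^2 + 4*r) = (r - 1)*(r + 4)*(r)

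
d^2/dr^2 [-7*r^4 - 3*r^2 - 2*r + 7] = -84*r^2 - 6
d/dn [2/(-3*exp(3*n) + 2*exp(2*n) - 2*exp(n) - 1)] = (18*exp(2*n) - 8*exp(n) + 4)*exp(n)/(3*exp(3*n) - 2*exp(2*n) + 2*exp(n) + 1)^2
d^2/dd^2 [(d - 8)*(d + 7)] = 2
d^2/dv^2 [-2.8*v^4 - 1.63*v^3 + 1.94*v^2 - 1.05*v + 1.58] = -33.6*v^2 - 9.78*v + 3.88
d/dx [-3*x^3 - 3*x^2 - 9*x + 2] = -9*x^2 - 6*x - 9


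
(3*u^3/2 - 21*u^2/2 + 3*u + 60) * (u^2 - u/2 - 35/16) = 3*u^5/2 - 45*u^4/4 + 159*u^3/32 + 2607*u^2/32 - 585*u/16 - 525/4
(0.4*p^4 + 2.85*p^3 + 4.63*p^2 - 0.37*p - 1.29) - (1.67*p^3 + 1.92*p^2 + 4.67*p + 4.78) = 0.4*p^4 + 1.18*p^3 + 2.71*p^2 - 5.04*p - 6.07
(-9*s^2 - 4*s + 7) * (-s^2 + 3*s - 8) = 9*s^4 - 23*s^3 + 53*s^2 + 53*s - 56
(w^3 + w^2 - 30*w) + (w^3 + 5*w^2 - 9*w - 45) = 2*w^3 + 6*w^2 - 39*w - 45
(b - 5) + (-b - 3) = -8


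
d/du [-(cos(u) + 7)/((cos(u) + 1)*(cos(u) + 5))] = (sin(u)^2 - 14*cos(u) - 38)*sin(u)/((cos(u) + 1)^2*(cos(u) + 5)^2)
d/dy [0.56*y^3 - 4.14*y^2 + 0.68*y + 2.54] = 1.68*y^2 - 8.28*y + 0.68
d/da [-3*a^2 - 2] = -6*a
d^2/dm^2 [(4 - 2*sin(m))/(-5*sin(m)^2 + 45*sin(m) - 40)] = 2*(-sin(m)^4 - 2*sin(m)^3 - 6*sin(m)^2 + 8*sin(m) + 148)/(5*(sin(m) - 8)^3*(sin(m) - 1)^2)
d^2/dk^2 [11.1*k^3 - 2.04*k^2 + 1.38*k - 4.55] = 66.6*k - 4.08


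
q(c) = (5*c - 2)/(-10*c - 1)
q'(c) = 5/(-10*c - 1) + 10*(5*c - 2)/(-10*c - 1)^2 = -25/(10*c + 1)^2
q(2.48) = -0.40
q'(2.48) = -0.04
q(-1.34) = -0.70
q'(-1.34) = -0.16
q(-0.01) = 2.28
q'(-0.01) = -30.86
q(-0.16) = -4.67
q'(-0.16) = -69.44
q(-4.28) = -0.56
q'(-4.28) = -0.01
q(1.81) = -0.37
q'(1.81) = -0.07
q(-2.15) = -0.62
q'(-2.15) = -0.06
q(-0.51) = -1.11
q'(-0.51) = -1.49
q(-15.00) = -0.52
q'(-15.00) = 0.00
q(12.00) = -0.48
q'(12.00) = 0.00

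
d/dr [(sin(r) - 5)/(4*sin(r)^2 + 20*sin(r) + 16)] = (10*sin(r) + cos(r)^2 + 28)*cos(r)/(4*(sin(r)^2 + 5*sin(r) + 4)^2)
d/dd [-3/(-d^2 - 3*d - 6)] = 3*(-2*d - 3)/(d^2 + 3*d + 6)^2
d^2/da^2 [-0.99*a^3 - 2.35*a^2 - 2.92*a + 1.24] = -5.94*a - 4.7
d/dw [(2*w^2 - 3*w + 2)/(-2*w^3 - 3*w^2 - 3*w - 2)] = (4*w^4 - 12*w^3 - 3*w^2 + 4*w + 12)/(4*w^6 + 12*w^5 + 21*w^4 + 26*w^3 + 21*w^2 + 12*w + 4)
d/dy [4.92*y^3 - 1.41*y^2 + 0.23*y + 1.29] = 14.76*y^2 - 2.82*y + 0.23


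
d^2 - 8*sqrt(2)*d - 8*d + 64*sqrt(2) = (d - 8)*(d - 8*sqrt(2))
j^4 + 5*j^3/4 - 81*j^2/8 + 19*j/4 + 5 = (j - 2)*(j - 5/4)*(j + 1/2)*(j + 4)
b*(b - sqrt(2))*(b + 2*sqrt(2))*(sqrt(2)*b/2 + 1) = sqrt(2)*b^4/2 + 2*b^3 - sqrt(2)*b^2 - 4*b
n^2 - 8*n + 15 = (n - 5)*(n - 3)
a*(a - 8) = a^2 - 8*a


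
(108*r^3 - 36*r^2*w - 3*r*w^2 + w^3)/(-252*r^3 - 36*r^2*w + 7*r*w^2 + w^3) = (-3*r + w)/(7*r + w)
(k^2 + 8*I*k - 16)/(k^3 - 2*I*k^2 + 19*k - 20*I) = (k + 4*I)/(k^2 - 6*I*k - 5)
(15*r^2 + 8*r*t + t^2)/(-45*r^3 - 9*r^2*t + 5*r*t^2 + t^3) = -1/(3*r - t)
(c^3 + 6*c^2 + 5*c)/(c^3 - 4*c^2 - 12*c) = (c^2 + 6*c + 5)/(c^2 - 4*c - 12)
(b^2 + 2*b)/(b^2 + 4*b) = (b + 2)/(b + 4)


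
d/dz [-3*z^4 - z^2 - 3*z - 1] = -12*z^3 - 2*z - 3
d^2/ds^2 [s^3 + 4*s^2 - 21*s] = 6*s + 8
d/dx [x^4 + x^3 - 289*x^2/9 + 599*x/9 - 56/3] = 4*x^3 + 3*x^2 - 578*x/9 + 599/9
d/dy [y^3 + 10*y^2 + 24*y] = 3*y^2 + 20*y + 24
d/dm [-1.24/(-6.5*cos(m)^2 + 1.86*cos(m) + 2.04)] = (16.12*cos(m) - 2.3064)*sin(m)/(-6.5*cos(m)^2 + 1.86*cos(m) + 2.04)^2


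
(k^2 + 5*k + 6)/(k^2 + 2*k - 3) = (k + 2)/(k - 1)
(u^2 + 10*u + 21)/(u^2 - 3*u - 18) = (u + 7)/(u - 6)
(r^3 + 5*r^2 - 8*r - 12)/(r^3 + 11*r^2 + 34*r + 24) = (r - 2)/(r + 4)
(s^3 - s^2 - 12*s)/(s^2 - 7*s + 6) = s*(s^2 - s - 12)/(s^2 - 7*s + 6)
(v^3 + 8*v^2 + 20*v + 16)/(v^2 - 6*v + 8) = (v^3 + 8*v^2 + 20*v + 16)/(v^2 - 6*v + 8)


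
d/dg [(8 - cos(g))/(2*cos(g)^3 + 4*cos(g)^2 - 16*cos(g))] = (-cos(g)^3 + 11*cos(g)^2 + 16*cos(g) - 32)*sin(g)/((cos(g) - 2)^2*(cos(g) + 4)^2*cos(g)^2)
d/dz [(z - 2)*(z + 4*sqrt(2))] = 2*z - 2 + 4*sqrt(2)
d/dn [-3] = 0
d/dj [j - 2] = 1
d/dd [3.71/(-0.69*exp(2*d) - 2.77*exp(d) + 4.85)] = (5.1198*exp(d) + 10.2767)*exp(d)/(0.69*exp(2*d) + 2.77*exp(d) - 4.85)^2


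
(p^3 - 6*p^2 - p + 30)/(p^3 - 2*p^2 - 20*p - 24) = (p^2 - 8*p + 15)/(p^2 - 4*p - 12)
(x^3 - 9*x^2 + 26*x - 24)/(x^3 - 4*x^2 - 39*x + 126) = (x^2 - 6*x + 8)/(x^2 - x - 42)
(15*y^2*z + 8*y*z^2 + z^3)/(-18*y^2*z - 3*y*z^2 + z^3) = (-5*y - z)/(6*y - z)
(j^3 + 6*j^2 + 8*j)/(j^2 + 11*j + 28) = j*(j + 2)/(j + 7)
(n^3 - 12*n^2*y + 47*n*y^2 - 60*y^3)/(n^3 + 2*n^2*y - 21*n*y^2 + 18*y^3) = (-n^2 + 9*n*y - 20*y^2)/(-n^2 - 5*n*y + 6*y^2)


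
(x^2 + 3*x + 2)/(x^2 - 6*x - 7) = (x + 2)/(x - 7)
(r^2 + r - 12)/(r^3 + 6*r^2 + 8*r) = (r - 3)/(r*(r + 2))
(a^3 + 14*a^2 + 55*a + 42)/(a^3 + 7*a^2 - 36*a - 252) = (a + 1)/(a - 6)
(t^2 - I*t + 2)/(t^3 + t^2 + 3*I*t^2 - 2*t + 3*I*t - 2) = (t - 2*I)/(t^2 + t*(1 + 2*I) + 2*I)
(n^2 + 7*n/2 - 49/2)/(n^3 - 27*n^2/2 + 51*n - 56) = (n + 7)/(n^2 - 10*n + 16)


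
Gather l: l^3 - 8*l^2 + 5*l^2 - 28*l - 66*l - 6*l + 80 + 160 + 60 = l^3 - 3*l^2 - 100*l + 300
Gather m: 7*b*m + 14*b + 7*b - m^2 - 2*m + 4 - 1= 21*b - m^2 + m*(7*b - 2) + 3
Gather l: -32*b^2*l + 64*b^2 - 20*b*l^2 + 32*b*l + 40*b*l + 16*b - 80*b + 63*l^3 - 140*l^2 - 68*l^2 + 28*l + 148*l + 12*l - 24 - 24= 64*b^2 - 64*b + 63*l^3 + l^2*(-20*b - 208) + l*(-32*b^2 + 72*b + 188) - 48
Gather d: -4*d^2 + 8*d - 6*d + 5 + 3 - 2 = -4*d^2 + 2*d + 6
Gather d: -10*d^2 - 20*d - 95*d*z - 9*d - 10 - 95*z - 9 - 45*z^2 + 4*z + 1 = -10*d^2 + d*(-95*z - 29) - 45*z^2 - 91*z - 18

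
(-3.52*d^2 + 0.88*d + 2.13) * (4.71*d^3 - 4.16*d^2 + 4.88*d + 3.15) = -16.5792*d^5 + 18.788*d^4 - 10.8061*d^3 - 15.6544*d^2 + 13.1664*d + 6.7095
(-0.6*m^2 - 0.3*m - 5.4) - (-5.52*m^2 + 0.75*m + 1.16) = 4.92*m^2 - 1.05*m - 6.56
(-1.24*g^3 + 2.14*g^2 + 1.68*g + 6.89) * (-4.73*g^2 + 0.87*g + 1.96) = 5.8652*g^5 - 11.201*g^4 - 8.515*g^3 - 26.9337*g^2 + 9.2871*g + 13.5044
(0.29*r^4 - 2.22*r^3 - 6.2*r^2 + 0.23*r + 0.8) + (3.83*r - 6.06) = 0.29*r^4 - 2.22*r^3 - 6.2*r^2 + 4.06*r - 5.26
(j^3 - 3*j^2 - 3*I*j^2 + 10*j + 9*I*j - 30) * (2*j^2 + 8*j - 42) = 2*j^5 + 2*j^4 - 6*I*j^4 - 46*j^3 - 6*I*j^3 + 146*j^2 + 198*I*j^2 - 660*j - 378*I*j + 1260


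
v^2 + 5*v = v*(v + 5)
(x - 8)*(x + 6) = x^2 - 2*x - 48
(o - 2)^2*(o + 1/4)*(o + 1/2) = o^4 - 13*o^3/4 + 9*o^2/8 + 5*o/2 + 1/2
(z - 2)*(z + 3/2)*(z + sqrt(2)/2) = z^3 - z^2/2 + sqrt(2)*z^2/2 - 3*z - sqrt(2)*z/4 - 3*sqrt(2)/2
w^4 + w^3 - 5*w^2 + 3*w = w*(w - 1)^2*(w + 3)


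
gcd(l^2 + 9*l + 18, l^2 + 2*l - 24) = l + 6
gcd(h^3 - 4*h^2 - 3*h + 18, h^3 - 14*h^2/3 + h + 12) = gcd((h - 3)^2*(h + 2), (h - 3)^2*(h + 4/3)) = h^2 - 6*h + 9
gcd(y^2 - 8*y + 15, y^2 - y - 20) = y - 5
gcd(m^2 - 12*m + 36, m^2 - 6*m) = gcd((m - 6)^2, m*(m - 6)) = m - 6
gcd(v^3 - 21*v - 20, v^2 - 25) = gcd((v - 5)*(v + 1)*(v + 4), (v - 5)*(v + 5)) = v - 5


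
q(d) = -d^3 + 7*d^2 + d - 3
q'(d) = -3*d^2 + 14*d + 1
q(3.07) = 37.11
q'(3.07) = 15.71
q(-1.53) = 15.44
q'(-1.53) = -27.44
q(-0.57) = -1.11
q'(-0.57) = -7.95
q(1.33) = 8.36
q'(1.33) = 14.31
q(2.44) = 26.59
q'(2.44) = 17.30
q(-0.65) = -0.42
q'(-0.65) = -9.37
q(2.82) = 33.06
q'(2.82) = 16.62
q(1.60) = 12.42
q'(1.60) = 15.72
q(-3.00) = 84.00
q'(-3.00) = -68.00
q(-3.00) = 84.00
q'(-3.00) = -68.00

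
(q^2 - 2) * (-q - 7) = -q^3 - 7*q^2 + 2*q + 14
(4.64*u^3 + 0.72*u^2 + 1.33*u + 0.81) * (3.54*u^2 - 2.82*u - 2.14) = 16.4256*u^5 - 10.536*u^4 - 7.2518*u^3 - 2.424*u^2 - 5.1304*u - 1.7334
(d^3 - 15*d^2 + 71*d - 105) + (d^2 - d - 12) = d^3 - 14*d^2 + 70*d - 117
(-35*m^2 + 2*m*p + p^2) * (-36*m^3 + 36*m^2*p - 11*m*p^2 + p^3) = 1260*m^5 - 1332*m^4*p + 421*m^3*p^2 - 21*m^2*p^3 - 9*m*p^4 + p^5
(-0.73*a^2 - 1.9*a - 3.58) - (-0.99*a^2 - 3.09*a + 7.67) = 0.26*a^2 + 1.19*a - 11.25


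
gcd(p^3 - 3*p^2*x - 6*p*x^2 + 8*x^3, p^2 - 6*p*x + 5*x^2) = -p + x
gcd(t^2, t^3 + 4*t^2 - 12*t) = t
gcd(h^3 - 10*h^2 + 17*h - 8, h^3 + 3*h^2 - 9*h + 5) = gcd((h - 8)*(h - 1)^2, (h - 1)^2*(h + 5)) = h^2 - 2*h + 1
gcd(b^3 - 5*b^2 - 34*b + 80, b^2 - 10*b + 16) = b^2 - 10*b + 16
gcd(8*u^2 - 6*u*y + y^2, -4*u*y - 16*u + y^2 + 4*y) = -4*u + y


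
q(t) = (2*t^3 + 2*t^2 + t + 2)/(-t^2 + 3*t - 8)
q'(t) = (2*t - 3)*(2*t^3 + 2*t^2 + t + 2)/(-t^2 + 3*t - 8)^2 + (6*t^2 + 4*t + 1)/(-t^2 + 3*t - 8)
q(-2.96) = 1.38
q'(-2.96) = -1.15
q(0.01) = -0.25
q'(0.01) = -0.22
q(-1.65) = 0.20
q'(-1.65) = -0.60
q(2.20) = -5.64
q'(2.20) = -4.96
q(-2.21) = 0.62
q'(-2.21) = -0.87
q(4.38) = -15.15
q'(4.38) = -3.30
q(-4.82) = 3.95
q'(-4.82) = -1.56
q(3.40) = -11.45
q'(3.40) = -4.32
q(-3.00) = 1.42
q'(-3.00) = -1.16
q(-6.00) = 5.87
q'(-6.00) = -1.69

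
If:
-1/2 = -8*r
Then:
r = 1/16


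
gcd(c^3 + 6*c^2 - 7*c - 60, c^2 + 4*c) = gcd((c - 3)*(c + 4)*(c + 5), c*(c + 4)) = c + 4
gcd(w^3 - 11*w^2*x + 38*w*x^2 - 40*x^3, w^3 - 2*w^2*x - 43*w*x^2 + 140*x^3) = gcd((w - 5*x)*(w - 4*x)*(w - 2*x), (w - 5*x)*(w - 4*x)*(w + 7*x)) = w^2 - 9*w*x + 20*x^2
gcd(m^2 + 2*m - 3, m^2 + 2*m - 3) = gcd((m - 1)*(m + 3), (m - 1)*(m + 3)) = m^2 + 2*m - 3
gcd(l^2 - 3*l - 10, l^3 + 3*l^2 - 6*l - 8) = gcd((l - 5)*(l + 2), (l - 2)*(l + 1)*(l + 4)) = 1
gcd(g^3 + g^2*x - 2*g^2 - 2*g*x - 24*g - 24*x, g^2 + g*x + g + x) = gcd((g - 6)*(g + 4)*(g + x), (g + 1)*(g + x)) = g + x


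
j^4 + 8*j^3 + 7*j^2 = j^2*(j + 1)*(j + 7)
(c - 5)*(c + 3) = c^2 - 2*c - 15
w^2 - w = w*(w - 1)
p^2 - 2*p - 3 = (p - 3)*(p + 1)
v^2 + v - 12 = (v - 3)*(v + 4)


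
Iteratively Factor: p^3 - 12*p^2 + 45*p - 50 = (p - 5)*(p^2 - 7*p + 10) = (p - 5)^2*(p - 2)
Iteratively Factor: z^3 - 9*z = (z)*(z^2 - 9) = z*(z - 3)*(z + 3)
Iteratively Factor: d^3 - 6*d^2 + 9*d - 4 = (d - 4)*(d^2 - 2*d + 1) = (d - 4)*(d - 1)*(d - 1)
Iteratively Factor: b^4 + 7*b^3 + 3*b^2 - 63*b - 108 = (b - 3)*(b^3 + 10*b^2 + 33*b + 36) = (b - 3)*(b + 4)*(b^2 + 6*b + 9) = (b - 3)*(b + 3)*(b + 4)*(b + 3)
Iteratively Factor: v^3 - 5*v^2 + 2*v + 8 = (v + 1)*(v^2 - 6*v + 8) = (v - 4)*(v + 1)*(v - 2)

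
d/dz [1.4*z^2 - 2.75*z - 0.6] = 2.8*z - 2.75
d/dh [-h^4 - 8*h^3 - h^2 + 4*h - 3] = -4*h^3 - 24*h^2 - 2*h + 4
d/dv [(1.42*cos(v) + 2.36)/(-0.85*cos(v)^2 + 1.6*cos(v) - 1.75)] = (-1.207*cos(v)^2 - 4.012*cos(v) + 6.261)*sin(v)/(0.7225*cos(v)^4 - 2.72*cos(v)^3 + 5.535*cos(v)^2 - 5.6*cos(v) + 3.0625)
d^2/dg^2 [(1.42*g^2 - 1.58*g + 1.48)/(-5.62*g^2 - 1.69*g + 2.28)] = (126.780456*g^3 - 389.641344*g^2 + 37.132464*g - 48.969656)/(177.504328*g^6 + 160.132908*g^5 - 167.88345*g^4 - 125.103095*g^3 + 68.1093*g^2 + 26.355888*g - 11.852352)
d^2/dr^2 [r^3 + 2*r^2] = 6*r + 4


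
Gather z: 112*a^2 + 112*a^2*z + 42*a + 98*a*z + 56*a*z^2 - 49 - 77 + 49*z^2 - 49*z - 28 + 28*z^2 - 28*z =112*a^2 + 42*a + z^2*(56*a + 77) + z*(112*a^2 + 98*a - 77) - 154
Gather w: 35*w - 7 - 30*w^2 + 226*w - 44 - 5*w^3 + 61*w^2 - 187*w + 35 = -5*w^3 + 31*w^2 + 74*w - 16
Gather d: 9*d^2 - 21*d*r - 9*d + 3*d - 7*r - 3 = 9*d^2 + d*(-21*r - 6) - 7*r - 3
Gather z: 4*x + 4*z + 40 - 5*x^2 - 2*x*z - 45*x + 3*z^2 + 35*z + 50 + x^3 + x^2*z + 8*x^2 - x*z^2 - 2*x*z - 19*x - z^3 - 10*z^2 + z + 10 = x^3 + 3*x^2 - 60*x - z^3 + z^2*(-x - 7) + z*(x^2 - 4*x + 40) + 100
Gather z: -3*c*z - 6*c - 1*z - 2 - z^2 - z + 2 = -6*c - z^2 + z*(-3*c - 2)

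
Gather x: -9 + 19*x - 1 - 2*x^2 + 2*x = -2*x^2 + 21*x - 10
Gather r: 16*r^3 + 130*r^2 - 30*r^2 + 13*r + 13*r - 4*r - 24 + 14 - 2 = 16*r^3 + 100*r^2 + 22*r - 12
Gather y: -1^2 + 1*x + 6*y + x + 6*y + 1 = 2*x + 12*y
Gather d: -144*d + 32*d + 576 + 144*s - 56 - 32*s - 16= -112*d + 112*s + 504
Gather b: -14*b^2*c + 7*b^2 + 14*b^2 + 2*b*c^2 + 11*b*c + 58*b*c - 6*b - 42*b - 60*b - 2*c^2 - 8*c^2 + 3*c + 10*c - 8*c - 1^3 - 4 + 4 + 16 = b^2*(21 - 14*c) + b*(2*c^2 + 69*c - 108) - 10*c^2 + 5*c + 15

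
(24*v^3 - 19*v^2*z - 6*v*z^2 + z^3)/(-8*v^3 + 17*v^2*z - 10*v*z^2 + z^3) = (3*v + z)/(-v + z)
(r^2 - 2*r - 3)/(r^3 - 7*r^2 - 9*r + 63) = (r + 1)/(r^2 - 4*r - 21)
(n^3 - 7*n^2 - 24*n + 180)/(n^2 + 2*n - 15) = (n^2 - 12*n + 36)/(n - 3)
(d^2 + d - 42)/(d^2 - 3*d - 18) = (d + 7)/(d + 3)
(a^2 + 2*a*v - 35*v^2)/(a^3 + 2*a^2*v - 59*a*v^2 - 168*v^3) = (-a + 5*v)/(-a^2 + 5*a*v + 24*v^2)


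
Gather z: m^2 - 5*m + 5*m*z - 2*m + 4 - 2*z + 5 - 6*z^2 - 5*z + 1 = m^2 - 7*m - 6*z^2 + z*(5*m - 7) + 10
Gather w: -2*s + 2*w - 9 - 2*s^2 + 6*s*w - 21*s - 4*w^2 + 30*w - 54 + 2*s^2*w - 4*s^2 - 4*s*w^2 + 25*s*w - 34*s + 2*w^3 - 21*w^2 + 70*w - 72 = -6*s^2 - 57*s + 2*w^3 + w^2*(-4*s - 25) + w*(2*s^2 + 31*s + 102) - 135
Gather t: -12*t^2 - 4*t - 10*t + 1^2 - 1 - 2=-12*t^2 - 14*t - 2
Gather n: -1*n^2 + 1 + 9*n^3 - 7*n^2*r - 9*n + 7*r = 9*n^3 + n^2*(-7*r - 1) - 9*n + 7*r + 1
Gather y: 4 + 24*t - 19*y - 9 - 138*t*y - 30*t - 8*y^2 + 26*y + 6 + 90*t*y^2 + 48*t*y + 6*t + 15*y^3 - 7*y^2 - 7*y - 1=-90*t*y + 15*y^3 + y^2*(90*t - 15)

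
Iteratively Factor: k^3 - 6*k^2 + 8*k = (k - 2)*(k^2 - 4*k) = (k - 4)*(k - 2)*(k)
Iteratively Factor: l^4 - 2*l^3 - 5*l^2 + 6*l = (l)*(l^3 - 2*l^2 - 5*l + 6) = l*(l + 2)*(l^2 - 4*l + 3) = l*(l - 1)*(l + 2)*(l - 3)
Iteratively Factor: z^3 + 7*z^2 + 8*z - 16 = (z - 1)*(z^2 + 8*z + 16) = (z - 1)*(z + 4)*(z + 4)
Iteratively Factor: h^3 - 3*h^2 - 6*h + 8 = (h - 4)*(h^2 + h - 2) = (h - 4)*(h + 2)*(h - 1)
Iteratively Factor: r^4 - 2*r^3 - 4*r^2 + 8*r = (r)*(r^3 - 2*r^2 - 4*r + 8) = r*(r - 2)*(r^2 - 4) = r*(r - 2)^2*(r + 2)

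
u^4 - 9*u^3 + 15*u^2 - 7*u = u*(u - 7)*(u - 1)^2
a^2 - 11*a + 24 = (a - 8)*(a - 3)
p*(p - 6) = p^2 - 6*p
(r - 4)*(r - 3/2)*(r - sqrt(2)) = r^3 - 11*r^2/2 - sqrt(2)*r^2 + 6*r + 11*sqrt(2)*r/2 - 6*sqrt(2)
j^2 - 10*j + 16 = (j - 8)*(j - 2)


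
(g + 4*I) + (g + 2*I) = 2*g + 6*I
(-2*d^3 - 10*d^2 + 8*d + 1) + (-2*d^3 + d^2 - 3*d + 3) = -4*d^3 - 9*d^2 + 5*d + 4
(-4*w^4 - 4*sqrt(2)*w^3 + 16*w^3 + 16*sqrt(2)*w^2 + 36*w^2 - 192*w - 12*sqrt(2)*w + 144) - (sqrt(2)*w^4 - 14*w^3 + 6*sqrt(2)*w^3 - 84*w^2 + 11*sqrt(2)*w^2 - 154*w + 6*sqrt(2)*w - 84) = -4*w^4 - sqrt(2)*w^4 - 10*sqrt(2)*w^3 + 30*w^3 + 5*sqrt(2)*w^2 + 120*w^2 - 38*w - 18*sqrt(2)*w + 228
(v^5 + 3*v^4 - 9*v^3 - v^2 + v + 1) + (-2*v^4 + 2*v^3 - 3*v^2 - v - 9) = v^5 + v^4 - 7*v^3 - 4*v^2 - 8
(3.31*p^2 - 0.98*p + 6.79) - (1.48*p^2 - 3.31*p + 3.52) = 1.83*p^2 + 2.33*p + 3.27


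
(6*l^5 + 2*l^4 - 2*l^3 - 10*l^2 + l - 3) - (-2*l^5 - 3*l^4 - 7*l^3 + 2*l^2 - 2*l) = 8*l^5 + 5*l^4 + 5*l^3 - 12*l^2 + 3*l - 3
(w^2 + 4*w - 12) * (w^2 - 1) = w^4 + 4*w^3 - 13*w^2 - 4*w + 12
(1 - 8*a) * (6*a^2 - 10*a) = -48*a^3 + 86*a^2 - 10*a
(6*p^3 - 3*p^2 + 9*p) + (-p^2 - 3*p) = 6*p^3 - 4*p^2 + 6*p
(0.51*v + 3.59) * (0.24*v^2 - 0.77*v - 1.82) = 0.1224*v^3 + 0.4689*v^2 - 3.6925*v - 6.5338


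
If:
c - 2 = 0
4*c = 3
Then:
No Solution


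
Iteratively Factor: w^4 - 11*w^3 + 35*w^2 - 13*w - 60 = (w - 5)*(w^3 - 6*w^2 + 5*w + 12) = (w - 5)*(w - 4)*(w^2 - 2*w - 3) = (w - 5)*(w - 4)*(w + 1)*(w - 3)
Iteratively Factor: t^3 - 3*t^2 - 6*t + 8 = (t - 4)*(t^2 + t - 2) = (t - 4)*(t - 1)*(t + 2)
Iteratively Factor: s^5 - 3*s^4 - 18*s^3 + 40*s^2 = (s)*(s^4 - 3*s^3 - 18*s^2 + 40*s) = s*(s - 2)*(s^3 - s^2 - 20*s) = s^2*(s - 2)*(s^2 - s - 20) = s^2*(s - 2)*(s + 4)*(s - 5)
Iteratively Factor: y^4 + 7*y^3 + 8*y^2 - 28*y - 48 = (y + 3)*(y^3 + 4*y^2 - 4*y - 16) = (y + 3)*(y + 4)*(y^2 - 4) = (y + 2)*(y + 3)*(y + 4)*(y - 2)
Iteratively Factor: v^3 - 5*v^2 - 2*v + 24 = (v + 2)*(v^2 - 7*v + 12) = (v - 4)*(v + 2)*(v - 3)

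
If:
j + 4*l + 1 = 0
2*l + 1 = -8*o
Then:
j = 16*o + 1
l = -4*o - 1/2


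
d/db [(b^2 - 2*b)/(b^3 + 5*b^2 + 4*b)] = (-b^2 + 4*b + 14)/(b^4 + 10*b^3 + 33*b^2 + 40*b + 16)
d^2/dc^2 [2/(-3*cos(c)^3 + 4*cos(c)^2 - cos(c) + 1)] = 2*((-13*cos(c) + 32*cos(2*c) - 27*cos(3*c))*(3*cos(c)^3 - 4*cos(c)^2 + cos(c) - 1)/4 - 2*(9*cos(c)^2 - 8*cos(c) + 1)^2*sin(c)^2)/(3*cos(c)^3 - 4*cos(c)^2 + cos(c) - 1)^3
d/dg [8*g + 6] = 8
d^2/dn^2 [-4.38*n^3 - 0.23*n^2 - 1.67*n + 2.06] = -26.28*n - 0.46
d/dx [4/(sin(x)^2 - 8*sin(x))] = 8*(4 - sin(x))*cos(x)/((sin(x) - 8)^2*sin(x)^2)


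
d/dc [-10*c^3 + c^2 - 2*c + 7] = -30*c^2 + 2*c - 2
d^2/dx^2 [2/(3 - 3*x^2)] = 4*(-3*x^2 - 1)/(3*(x^2 - 1)^3)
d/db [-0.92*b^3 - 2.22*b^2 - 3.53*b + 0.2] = -2.76*b^2 - 4.44*b - 3.53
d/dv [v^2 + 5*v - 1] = 2*v + 5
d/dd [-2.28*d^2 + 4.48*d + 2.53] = 4.48 - 4.56*d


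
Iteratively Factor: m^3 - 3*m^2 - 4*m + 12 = (m - 3)*(m^2 - 4) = (m - 3)*(m + 2)*(m - 2)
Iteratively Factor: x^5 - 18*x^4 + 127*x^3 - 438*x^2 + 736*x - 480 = (x - 3)*(x^4 - 15*x^3 + 82*x^2 - 192*x + 160) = (x - 5)*(x - 3)*(x^3 - 10*x^2 + 32*x - 32) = (x - 5)*(x - 3)*(x - 2)*(x^2 - 8*x + 16) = (x - 5)*(x - 4)*(x - 3)*(x - 2)*(x - 4)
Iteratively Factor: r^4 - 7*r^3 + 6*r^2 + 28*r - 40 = (r - 5)*(r^3 - 2*r^2 - 4*r + 8) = (r - 5)*(r + 2)*(r^2 - 4*r + 4) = (r - 5)*(r - 2)*(r + 2)*(r - 2)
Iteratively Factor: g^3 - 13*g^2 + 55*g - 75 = (g - 5)*(g^2 - 8*g + 15) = (g - 5)^2*(g - 3)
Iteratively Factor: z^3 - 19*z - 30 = (z + 2)*(z^2 - 2*z - 15) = (z - 5)*(z + 2)*(z + 3)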